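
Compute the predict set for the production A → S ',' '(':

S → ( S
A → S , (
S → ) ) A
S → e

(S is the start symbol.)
PREDICT(A → S ',' '(') = (FIRST(RHS) \ {ε}) ∪ (FOLLOW(A) if ε ∈ FIRST(RHS), i.e. RHS ⇒* ε)
FIRST(S) = { '(', ')', 'e' }
FIRST(S ',' '(') = { '(', ')', 'e' }
ε ∉ FIRST(S ',' '('), so FOLLOW(A) is not added.
PREDICT(A → S ',' '(') = { '(', ')', 'e' }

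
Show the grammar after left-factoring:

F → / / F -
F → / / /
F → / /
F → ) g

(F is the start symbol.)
Left-factoring transforms A → αβ₁ | αβ₂ into A → αA' and A' → β₁ | β₂
(α is the longest common prefix among the alternatives). Repeat until
no nonterminal has two alternatives with a common prefix.

Round 1: F has alternatives sharing prefix '/ /'. Introduce F': F → / / F'
  Add: F' → F -
  Add: F' → /
  Add: F' → ε

No remaining common prefixes — done.

Resulting grammar:
F → / / F'
F' → F -
F' → /
F' → ε
F → ) g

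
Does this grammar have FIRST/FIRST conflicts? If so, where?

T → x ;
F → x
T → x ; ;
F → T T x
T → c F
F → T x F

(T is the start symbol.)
Yes. T → x ';' / T → x ';' ';' on { 'x' }; F → x / F → T T x on { 'x' }; F → x / F → T x F on { 'x' }; F → T T x / F → T x F on { 'c', 'x' }

FIRST sets of the non-terminals at (or reachable through a nullable prefix from) the front of some alternative:
  FIRST(T) = { 'c', 'x' }

Productions for T:
  T → x ;: FIRST = { 'x' }
  T → x ; ;: FIRST = { 'x' }
  T → c F: FIRST = { 'c' }
Productions for F:
  F → x: FIRST = { 'x' }
  F → T T x: FIRST = { 'c', 'x' }
  F → T x F: FIRST = { 'c', 'x' }

Conflict for T: T → x ; and T → x ; ;
  Overlap: { 'x' }
Conflict for F: F → x and F → T T x
  Overlap: { 'x' }
Conflict for F: F → x and F → T x F
  Overlap: { 'x' }
Conflict for F: F → T T x and F → T x F
  Overlap: { 'c', 'x' }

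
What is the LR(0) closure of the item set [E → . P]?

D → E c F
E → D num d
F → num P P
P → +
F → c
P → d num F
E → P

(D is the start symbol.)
Start with: [E → . P]
  [E → . P] has the dot before P: add [P → . +], [P → . d num F]
No further items can be added.

CLOSURE = { [E → . P], [P → . +], [P → . d num F] }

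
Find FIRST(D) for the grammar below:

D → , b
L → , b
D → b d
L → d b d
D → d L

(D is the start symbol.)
{ ',', 'b', 'd' }

From D → , b:
  - ',' is a terminal: add ',' and stop
From D → b d:
  - b is a terminal: add 'b' and stop
From D → d L:
  - d is a terminal: add 'd' and stop

Collecting: FIRST(D) = { ',', 'b', 'd' }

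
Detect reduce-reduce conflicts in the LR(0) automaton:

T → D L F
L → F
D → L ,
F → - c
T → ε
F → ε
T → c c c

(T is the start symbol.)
Augment with T' → T and build the canonical LR(0) collection (I0 = CLOSURE({[T' → . T]}), then GOTO on every symbol after a dot until no new states appear). It has 13 states:
  I0: { [D → . L ,], [F → . - c], [F → .], [L → . F], [T → . D L F], [T → . c c c], [T → .], [T' → . T] }  — shift, 2 reduces
  I1: { [F → - . c] }  — shift
  I2: { [F → . - c], [F → .], [L → . F], [T → D . L F] }  — shift, reduce
  I3: { [L → F .] }  — reduce
  I4: { [D → L . ,] }  — shift
  I5: { [T' → T .] }  — accept
  I6: { [T → c . c c] }  — shift
  I7: { [T → c c . c] }  — shift
  I8: { [T → c c c .] }  — reduce
  I9: { [D → L , .] }  — reduce
  I10: { [F → . - c], [F → .], [T → D L . F] }  — shift, reduce
  I11: { [T → D L F .] }  — reduce
  I12: { [F → - c .] }  — reduce

I0 contains complete items [F → .], [T → .] — reduce-reduce conflict.

Answer: Yes — I0: [F → .] vs [T → .]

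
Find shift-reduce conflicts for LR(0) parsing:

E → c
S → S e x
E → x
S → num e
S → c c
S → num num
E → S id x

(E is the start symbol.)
Yes — I3: [E → c .] vs [S → c . c]

A shift-reduce conflict occurs when an LR(0) state has both:
  - a complete (reduce) item [A → α .] (dot at the end), and
  - a shift item [B → β . c γ] (dot before a terminal).

Augment with E' → E and build the canonical LR(0) collection (I0 = CLOSURE({[E' → . E]}), then GOTO on every symbol after a dot until no new states appear). It has 13 states:
  I0: { [E → . S id x], [E → . c], [E → . x], [E' → . E], [S → . S e x], [S → . c c], [S → . num e], [S → . num num] }  — shift
  I1: { [E' → E .] }  — accept
  I2: { [E → S . id x], [S → S . e x] }  — shift
  I3: { [E → c .], [S → c . c] }  — shift, reduce
  I4: { [S → num . e], [S → num . num] }  — shift
  I5: { [E → x .] }  — reduce
  I6: { [S → num e .] }  — reduce
  I7: { [S → num num .] }  — reduce
  I8: { [S → c c .] }  — reduce
  I9: { [S → S e . x] }  — shift
  I10: { [E → S id . x] }  — shift
  I11: { [E → S id x .] }  — reduce
  I12: { [S → S e x .] }  — reduce

I3 contains reduce item [E → c .] and shift item [S → c . c] — shift-reduce conflict.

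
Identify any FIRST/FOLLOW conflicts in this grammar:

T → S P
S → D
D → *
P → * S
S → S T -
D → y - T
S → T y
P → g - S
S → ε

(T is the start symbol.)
A FIRST/FOLLOW conflict occurs when a non-terminal N has a nullable alternative N → β (β ⇒* ε) and another alternative N → α with FIRST(α) ∩ FOLLOW(N) ≠ ∅: on such a lookahead the parser cannot decide between expanding α and letting N vanish via β.

Nullable non-terminals: S.
FIRST sets used below: FIRST(D) = { '*', 'y' }, FIRST(S) = { '*', 'g', 'y', ε }, FIRST(T) = { '*', 'g', 'y' }

S: nullable alternative(s) S → ε; FOLLOW(S) = { $, '*', '-', 'g', 'y' }
  S → D: FIRST \ {ε} = { '*', 'y' } — overlaps FOLLOW(S) on { '*', 'y' }: CONFLICT
  S → S T -: FIRST \ {ε} = { '*', 'g', 'y' } — overlaps FOLLOW(S) on { '*', 'g', 'y' }: CONFLICT
  S → T y: FIRST \ {ε} = { '*', 'g', 'y' } — overlaps FOLLOW(S) on { '*', 'g', 'y' }: CONFLICT
  S → ε: FIRST \ {ε} = { } — this is the only nullable alternative, skip

D, P, T have no nullable alternative, so no FIRST/FOLLOW check is needed there.

So the grammar has 3 FIRST/FOLLOW conflicts (marked CONFLICT above).

Answer: Yes. S → D with FOLLOW(S) on { '*', 'y' }; S → S T '-' with FOLLOW(S) on { '*', 'g', 'y' }; S → T y with FOLLOW(S) on { '*', 'g', 'y' }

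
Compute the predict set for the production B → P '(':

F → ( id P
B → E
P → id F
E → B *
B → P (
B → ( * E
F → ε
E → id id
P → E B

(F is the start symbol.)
{ '(', 'id' }

PREDICT(B → P '(') = (FIRST(RHS) \ {ε}) ∪ (FOLLOW(B) if ε ∈ FIRST(RHS), i.e. RHS ⇒* ε)
FIRST(P) = { '(', 'id' }
FIRST(P '(') = { '(', 'id' }
ε ∉ FIRST(P '('), so FOLLOW(B) is not added.
PREDICT(B → P '(') = { '(', 'id' }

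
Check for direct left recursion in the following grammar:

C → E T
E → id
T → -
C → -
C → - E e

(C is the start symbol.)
No direct left recursion

Direct left recursion occurs when N → N α for some non-terminal N (the right-hand side begins with the left-hand side itself).

C → E T: starts with E
E → id: starts with id
T → -: starts with '-'
C → -: starts with '-'
C → - E e: starts with '-'

No direct left recursion found.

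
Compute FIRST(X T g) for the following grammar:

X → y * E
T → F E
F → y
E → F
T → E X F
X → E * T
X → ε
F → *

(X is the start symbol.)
{ '*', 'y' }

FIRST sets of the non-terminals involved (from the grammar, by fixed-point iteration):
  FIRST(X) = { '*', 'y', ε }
  FIRST(T) = { '*', 'y' }

To compute FIRST(X T g), process the symbols left to right:
Symbol X is a non-terminal. Add FIRST(X) \ {ε} = { '*', 'y' }
X is nullable (ε ∈ FIRST(X)), continue to the next symbol.
Symbol T is a non-terminal. Add FIRST(T) \ {ε} = { '*', 'y' }
T is not nullable (ε ∉ FIRST(T)), so stop here.
FIRST(X T g) = { '*', 'y' }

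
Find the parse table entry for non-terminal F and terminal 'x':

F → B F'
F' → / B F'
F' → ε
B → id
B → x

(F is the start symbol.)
To find M[F, 'x'], we find productions for F where 'x' is in the predict set (PREDICT(N → α) = (FIRST(α) \ {ε}) ∪ (FOLLOW(N) if α ⇒* ε)).

Relevant sets:
  FIRST(B) = { 'id', 'x' }

F → B F': PREDICT = { 'id', 'x' }
  'x' is in predict set, so this production goes in M[F, 'x']

M[F, 'x'] = F → B F'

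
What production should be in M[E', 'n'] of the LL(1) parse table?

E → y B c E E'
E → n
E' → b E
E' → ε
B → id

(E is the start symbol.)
To find M[E', 'n'], we find productions for E' where 'n' is in the predict set (PREDICT(N → α) = (FIRST(α) \ {ε}) ∪ (FOLLOW(N) if α ⇒* ε)).

Relevant sets:
  FOLLOW(E') = { $, 'b' }

E' → b E: PREDICT = { 'b' }
E' → ε: PREDICT = { $, 'b' }

M[E', 'n'] is empty (no production applies)

Answer: Empty (error entry)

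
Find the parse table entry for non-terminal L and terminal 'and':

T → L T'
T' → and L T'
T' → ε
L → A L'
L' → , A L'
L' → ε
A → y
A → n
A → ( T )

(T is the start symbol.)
To find M[L, 'and'], we find productions for L where 'and' is in the predict set (PREDICT(N → α) = (FIRST(α) \ {ε}) ∪ (FOLLOW(N) if α ⇒* ε)).

Relevant sets:
  FIRST(A) = { '(', 'n', 'y' }

L → A L': PREDICT = { '(', 'n', 'y' }

M[L, 'and'] is empty (no production applies)

Answer: Empty (error entry)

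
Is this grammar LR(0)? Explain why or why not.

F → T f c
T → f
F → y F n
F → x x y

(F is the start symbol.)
Yes, the grammar is LR(0)

Augment with F' → F and build the canonical LR(0) collection (I0 = CLOSURE({[F' → . F]}), then GOTO on every symbol after a dot until no new states appear). It has 12 states:
  I0: { [F → . T f c], [F → . x x y], [F → . y F n], [F' → . F], [T → . f] }  — shift
  I1: { [F' → F .] }  — accept
  I2: { [F → T . f c] }  — shift
  I3: { [T → f .] }  — reduce
  I4: { [F → x . x y] }  — shift
  I5: { [F → . T f c], [F → . x x y], [F → . y F n], [F → y . F n], [T → . f] }  — shift
  I6: { [F → y F . n] }  — shift
  I7: { [F → y F n .] }  — reduce
  I8: { [F → x x . y] }  — shift
  I9: { [F → x x y .] }  — reduce
  I10: { [F → T f . c] }  — shift
  I11: { [F → T f c .] }  — reduce

Every state is either a pure shift/goto state or contains exactly one complete item and nothing to shift — no conflicts. The grammar is LR(0).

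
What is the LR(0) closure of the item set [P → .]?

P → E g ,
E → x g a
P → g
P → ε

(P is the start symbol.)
To compute CLOSURE, for each item [A → α.Bβ] where B is a non-terminal, add [B → .γ] for all productions B → γ; repeat for the newly added items until nothing changes.

Start with: [P → .]
The dot is at the end, so nothing is added.

CLOSURE = { [P → .] }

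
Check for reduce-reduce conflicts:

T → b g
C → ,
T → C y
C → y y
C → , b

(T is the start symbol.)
Augment with T' → T and build the canonical LR(0) collection (I0 = CLOSURE({[T' → . T]}), then GOTO on every symbol after a dot until no new states appear). It has 10 states:
  I0: { [C → . , b], [C → . ,], [C → . y y], [T → . C y], [T → . b g], [T' → . T] }  — shift
  I1: { [C → , . b], [C → , .] }  — shift, reduce
  I2: { [T → C . y] }  — shift
  I3: { [T' → T .] }  — accept
  I4: { [T → b . g] }  — shift
  I5: { [C → y . y] }  — shift
  I6: { [C → y y .] }  — reduce
  I7: { [T → b g .] }  — reduce
  I8: { [T → C y .] }  — reduce
  I9: { [C → , b .] }  — reduce

No state contains more than one complete item.

Answer: No reduce-reduce conflicts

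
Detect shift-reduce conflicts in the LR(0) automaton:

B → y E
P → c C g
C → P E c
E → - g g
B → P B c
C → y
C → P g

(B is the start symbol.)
A shift-reduce conflict occurs when an LR(0) state has both:
  - a complete (reduce) item [A → α .] (dot at the end), and
  - a shift item [B → β . c γ] (dot before a terminal).

Augment with B' → B and build the canonical LR(0) collection (I0 = CLOSURE({[B' → . B]}), then GOTO on every symbol after a dot until no new states appear). It has 18 states:
  I0: { [B → . P B c], [B → . y E], [B' → . B], [P → . c C g] }  — shift
  I1: { [B' → B .] }  — accept
  I2: { [B → . P B c], [B → . y E], [B → P . B c], [P → . c C g] }  — shift
  I3: { [C → . P E c], [C → . P g], [C → . y], [P → . c C g], [P → c . C g] }  — shift
  I4: { [B → y . E], [E → . - g g] }  — shift
  I5: { [E → - . g g] }  — shift
  I6: { [B → y E .] }  — reduce
  I7: { [E → - g . g] }  — shift
  I8: { [E → - g g .] }  — reduce
  I9: { [P → c C . g] }  — shift
  I10: { [C → P . E c], [C → P . g], [E → . - g g] }  — shift
  I11: { [C → y .] }  — reduce
  I12: { [C → P E . c] }  — shift
  I13: { [C → P g .] }  — reduce
  I14: { [C → P E c .] }  — reduce
  I15: { [P → c C g .] }  — reduce
  I16: { [B → P B . c] }  — shift
  I17: { [B → P B c .] }  — reduce

No state contains both a complete item and a shift item.

Answer: No shift-reduce conflicts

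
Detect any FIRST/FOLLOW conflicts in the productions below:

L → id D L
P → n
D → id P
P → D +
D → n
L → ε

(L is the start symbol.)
No FIRST/FOLLOW conflicts.

Nullable non-terminals: L.

L: nullable alternative(s) L → ε; FOLLOW(L) = { $ }
  L → id D L: FIRST \ {ε} = { 'id' } — disjoint from FOLLOW(L)
  L → ε: FIRST \ {ε} = { } — this is the only nullable alternative, skip

D, P have no nullable alternative, so no FIRST/FOLLOW check is needed there.

No FIRST/FOLLOW conflicts found.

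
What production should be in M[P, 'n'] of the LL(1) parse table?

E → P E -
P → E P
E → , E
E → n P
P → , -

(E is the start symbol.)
To find M[P, 'n'], we find productions for P where 'n' is in the predict set (PREDICT(N → α) = (FIRST(α) \ {ε}) ∪ (FOLLOW(N) if α ⇒* ε)).

Relevant sets:
  FIRST(E) = { ',', 'n' }

P → E P: PREDICT = { ',', 'n' }
  'n' is in predict set, so this production goes in M[P, 'n']
P → , -: PREDICT = { ',' }

M[P, 'n'] = P → E P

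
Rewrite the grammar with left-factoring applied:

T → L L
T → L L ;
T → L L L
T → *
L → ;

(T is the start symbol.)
T → L L T'
T' → ε
T' → ;
T' → L
T → *
L → ;

Left-factoring transforms A → αβ₁ | αβ₂ into A → αA' and A' → β₁ | β₂
(α is the longest common prefix among the alternatives). Repeat until
no nonterminal has two alternatives with a common prefix.

Round 1: T has alternatives sharing prefix 'L L'. Introduce T': T → L L T'
  Add: T' → ε
  Add: T' → ;
  Add: T' → L

No remaining common prefixes — done.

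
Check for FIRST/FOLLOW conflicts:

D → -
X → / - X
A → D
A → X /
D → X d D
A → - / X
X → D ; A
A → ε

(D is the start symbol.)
A FIRST/FOLLOW conflict occurs when a non-terminal N has a nullable alternative N → β (β ⇒* ε) and another alternative N → α with FIRST(α) ∩ FOLLOW(N) ≠ ∅: on such a lookahead the parser cannot decide between expanding α and letting N vanish via β.

Nullable non-terminals: A.
FIRST sets used below: FIRST(D) = { '-', '/' }, FIRST(X) = { '-', '/' }

A: nullable alternative(s) A → ε; FOLLOW(A) = { '/', 'd' }
  A → D: FIRST \ {ε} = { '-', '/' } — overlaps FOLLOW(A) on { '/' }: CONFLICT
  A → X /: FIRST \ {ε} = { '-', '/' } — overlaps FOLLOW(A) on { '/' }: CONFLICT
  A → - / X: FIRST \ {ε} = { '-' } — disjoint from FOLLOW(A)
  A → ε: FIRST \ {ε} = { } — this is the only nullable alternative, skip

D, X have no nullable alternative, so no FIRST/FOLLOW check is needed there.

So the grammar has 2 FIRST/FOLLOW conflicts (marked CONFLICT above).

Answer: Yes. A → D with FOLLOW(A) on { '/' }; A → X '/' with FOLLOW(A) on { '/' }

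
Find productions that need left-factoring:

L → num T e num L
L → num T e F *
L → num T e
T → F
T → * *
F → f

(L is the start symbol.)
Left-factoring is needed when two productions for the same non-terminal
share a common prefix on the right-hand side.

Productions for L:
  L → num T e num L
  L → num T e F *
  L → num T e
Productions for T:
  T → F
  T → * *

Found common prefix 'num T e' in productions for L

Answer: Yes, L has productions with common prefix 'num T e'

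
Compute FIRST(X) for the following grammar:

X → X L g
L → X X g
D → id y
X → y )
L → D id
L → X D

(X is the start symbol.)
{ 'y' }

From X → X L g:
  - X is the symbol being defined: contributes nothing new
    X is not nullable, so stop
From X → y ):
  - y is a terminal: add 'y' and stop

Collecting: FIRST(X) = { 'y' }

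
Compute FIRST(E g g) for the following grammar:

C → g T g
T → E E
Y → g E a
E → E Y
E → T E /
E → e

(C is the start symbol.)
{ 'e' }

FIRST sets of the non-terminals involved (from the grammar, by fixed-point iteration):
  FIRST(E) = { 'e' }

To compute FIRST(E g g), process the symbols left to right:
Symbol E is a non-terminal. Add FIRST(E) \ {ε} = { 'e' }
E is not nullable (ε ∉ FIRST(E)), so stop here.
FIRST(E g g) = { 'e' }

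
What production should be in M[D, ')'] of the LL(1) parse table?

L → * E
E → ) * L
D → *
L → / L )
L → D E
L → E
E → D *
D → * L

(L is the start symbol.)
To find M[D, ')'], we find productions for D where ')' is in the predict set (PREDICT(N → α) = (FIRST(α) \ {ε}) ∪ (FOLLOW(N) if α ⇒* ε)).

D → *: PREDICT = { '*' }
D → * L: PREDICT = { '*' }

M[D, ')'] is empty (no production applies)

Answer: Empty (error entry)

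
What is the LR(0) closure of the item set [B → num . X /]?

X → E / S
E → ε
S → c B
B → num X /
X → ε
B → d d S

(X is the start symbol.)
{ [B → num . X /], [E → .], [X → . E / S], [X → .] }

To compute CLOSURE, for each item [A → α.Bβ] where B is a non-terminal, add [B → .γ] for all productions B → γ; repeat for the newly added items until nothing changes.

Start with: [B → num . X /]
  [B → num . X /] has the dot before X: add [X → . E / S], [X → .]
  [X → . E / S] has the dot before E: add [E → .]
No further items can be added.

CLOSURE = { [B → num . X /], [E → .], [X → . E / S], [X → .] }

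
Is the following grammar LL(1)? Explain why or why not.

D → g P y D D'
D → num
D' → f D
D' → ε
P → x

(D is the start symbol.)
Relevant sets:
  FOLLOW(D') = { $, 'f' }

For D:
  PREDICT(D → g P y D D') = { 'g' }
  PREDICT(D → num) = { 'num' }
For D':
  PREDICT(D' → f D) = { 'f' }
  PREDICT(D' → ε) = { $, 'f' }
P has a single production, so nothing to check there.

Conflict found: Predict set conflict for D': { 'f' }
The grammar is NOT LL(1).

Answer: No. Predict set conflict for D': { 'f' }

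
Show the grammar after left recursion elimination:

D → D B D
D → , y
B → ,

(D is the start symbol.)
D is directly left-recursive. The standard transformation for
  A → A α₁ | ... | A α_m | β₁ | ... | β_n
is
  A  → β₁ A' | ... | β_n A'
  A' → α₁ A' | ... | α_m A' | ε

D → , y becomes D → , y D'
D → D B D becomes D' → B D D'
Add D' → ε

Productions for other non-terminals are unchanged:
  B → ,

Resulting grammar:
D → , y D'
D' → B D D'
D' → ε
B → ,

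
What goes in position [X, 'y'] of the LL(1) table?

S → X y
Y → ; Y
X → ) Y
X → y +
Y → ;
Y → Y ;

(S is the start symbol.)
To find M[X, 'y'], we find productions for X where 'y' is in the predict set (PREDICT(N → α) = (FIRST(α) \ {ε}) ∪ (FOLLOW(N) if α ⇒* ε)).

X → ) Y: PREDICT = { ')' }
X → y +: PREDICT = { 'y' }
  'y' is in predict set, so this production goes in M[X, 'y']

M[X, 'y'] = X → y +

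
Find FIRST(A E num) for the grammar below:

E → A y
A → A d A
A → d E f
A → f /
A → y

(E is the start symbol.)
{ 'd', 'f', 'y' }

FIRST sets of the non-terminals involved (from the grammar, by fixed-point iteration):
  FIRST(A) = { 'd', 'f', 'y' }

To compute FIRST(A E num), process the symbols left to right:
Symbol A is a non-terminal. Add FIRST(A) \ {ε} = { 'd', 'f', 'y' }
A is not nullable (ε ∉ FIRST(A)), so stop here.
FIRST(A E num) = { 'd', 'f', 'y' }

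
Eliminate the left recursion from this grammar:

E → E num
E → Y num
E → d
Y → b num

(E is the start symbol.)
E is directly left-recursive. The standard transformation for
  A → A α₁ | ... | A α_m | β₁ | ... | β_n
is
  A  → β₁ A' | ... | β_n A'
  A' → α₁ A' | ... | α_m A' | ε

E → Y num becomes E → Y num E'
E → d becomes E → d E'
E → E num becomes E' → num E'
Add E' → ε

Productions for other non-terminals are unchanged:
  Y → b num

Resulting grammar:
E → Y num E'
E → d E'
E' → num E'
E' → ε
Y → b num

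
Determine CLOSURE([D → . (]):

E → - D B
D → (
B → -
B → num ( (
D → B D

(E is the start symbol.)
To compute CLOSURE, for each item [A → α.Bβ] where B is a non-terminal, add [B → .γ] for all productions B → γ; repeat for the newly added items until nothing changes.

Start with: [D → . (]
The dot precedes the terminal '(', so nothing is added.

CLOSURE = { [D → . (] }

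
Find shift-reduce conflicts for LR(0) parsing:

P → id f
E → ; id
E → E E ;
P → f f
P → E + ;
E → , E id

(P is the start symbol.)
A shift-reduce conflict occurs when an LR(0) state has both:
  - a complete (reduce) item [A → α .] (dot at the end), and
  - a shift item [B → β . c γ] (dot before a terminal).

Augment with P' → P and build the canonical LR(0) collection (I0 = CLOSURE({[P' → . P]}), then GOTO on every symbol after a dot until no new states appear). It has 16 states:
  I0: { [E → . , E id], [E → . ; id], [E → . E E ;], [P → . E + ;], [P → . f f], [P → . id f], [P' → . P] }  — shift
  I1: { [E → , . E id], [E → . , E id], [E → . ; id], [E → . E E ;] }  — shift
  I2: { [E → ; . id] }  — shift
  I3: { [E → . , E id], [E → . ; id], [E → . E E ;], [E → E . E ;], [P → E . + ;] }  — shift
  I4: { [P' → P .] }  — accept
  I5: { [P → f . f] }  — shift
  I6: { [P → id . f] }  — shift
  I7: { [P → id f .] }  — reduce
  I8: { [P → f f .] }  — reduce
  I9: { [P → E + . ;] }  — shift
  I10: { [E → . , E id], [E → . ; id], [E → . E E ;], [E → E . E ;], [E → E E . ;] }  — shift
  I11: { [E → ; . id], [E → E E ; .] }  — shift, reduce
  I12: { [E → ; id .] }  — reduce
  I13: { [P → E + ; .] }  — reduce
  I14: { [E → , E . id], [E → . , E id], [E → . ; id], [E → . E E ;], [E → E . E ;] }  — shift
  I15: { [E → , E id .] }  — reduce

I11 contains reduce item [E → E E ; .] and shift item [E → ; . id] — shift-reduce conflict.

Answer: Yes — I11: [E → E E ; .] vs [E → ; . id]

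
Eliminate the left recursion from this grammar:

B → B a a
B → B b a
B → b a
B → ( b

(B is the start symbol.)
B is directly left-recursive. The standard transformation for
  A → A α₁ | ... | A α_m | β₁ | ... | β_n
is
  A  → β₁ A' | ... | β_n A'
  A' → α₁ A' | ... | α_m A' | ε

B → b a becomes B → b a B'
B → ( b becomes B → ( b B'
B → B a a becomes B' → a a B'
B → B b a becomes B' → b a B'
Add B' → ε

Resulting grammar:
B → b a B'
B → ( b B'
B' → a a B'
B' → b a B'
B' → ε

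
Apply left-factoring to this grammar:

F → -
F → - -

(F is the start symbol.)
F → - F'
F' → ε
F' → -

Left-factoring transforms A → αβ₁ | αβ₂ into A → αA' and A' → β₁ | β₂
(α is the longest common prefix among the alternatives). Repeat until
no nonterminal has two alternatives with a common prefix.

Round 1: F has alternatives sharing prefix '-'. Introduce F': F → - F'
  Add: F' → ε
  Add: F' → -

No remaining common prefixes — done.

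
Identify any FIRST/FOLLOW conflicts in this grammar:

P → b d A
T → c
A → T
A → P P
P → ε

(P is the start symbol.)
Nullable non-terminals: A, P.
FIRST sets used below: FIRST(T) = { 'c' }, FIRST(P) = { 'b', ε }

A: nullable alternative(s) A → P P; FOLLOW(A) = { $, 'b' }
  A → T: FIRST \ {ε} = { 'c' } — disjoint from FOLLOW(A)
  A → P P: FIRST \ {ε} = { 'b' } — this is the only nullable alternative, skip

P: nullable alternative(s) P → ε; FOLLOW(P) = { $, 'b' }
  P → b d A: FIRST \ {ε} = { 'b' } — overlaps FOLLOW(P) on { 'b' }: CONFLICT
  P → ε: FIRST \ {ε} = { } — this is the only nullable alternative, skip

T has no nullable alternative, so no FIRST/FOLLOW check is needed there.

So the grammar has 1 FIRST/FOLLOW conflict (marked CONFLICT above).

Answer: Yes. P → b d A with FOLLOW(P) on { 'b' }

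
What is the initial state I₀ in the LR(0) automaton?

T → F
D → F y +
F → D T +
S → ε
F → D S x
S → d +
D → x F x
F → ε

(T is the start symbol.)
{ [D → . F y +], [D → . x F x], [F → . D S x], [F → . D T +], [F → .], [T → . F], [T' → . T] }

First, augment the grammar with T' → T
I₀ = CLOSURE({ [T' → . T] }):
  [T' → . T] has the dot before T: add [T → . F]
  [T → . F] has the dot before F: add [F → . D T +], [F → . D S x], [F → .]
  [F → . D T +] has the dot before D: add [D → . F y +], [D → . x F x]
No further items can be added.

I₀ = { [D → . F y +], [D → . x F x], [F → . D S x], [F → . D T +], [F → .], [T → . F], [T' → . T] }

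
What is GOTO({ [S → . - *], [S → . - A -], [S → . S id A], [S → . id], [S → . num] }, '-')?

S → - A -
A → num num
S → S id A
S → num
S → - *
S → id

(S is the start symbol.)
{ [A → . num num], [S → - . *], [S → - . A -] }

GOTO(I, '-') = CLOSURE({ [A → αX.β] : [A → α.Xβ] ∈ I, X = '-' })

Items with dot before '-', with the dot advanced:
  [S → . - *] → [S → - . *]
  [S → . - A -] → [S → - . A -]
Closure of the advanced items:
  [S → - . A -] has the dot before A: add [A → . num num]

GOTO = { [A → . num num], [S → - . *], [S → - . A -] }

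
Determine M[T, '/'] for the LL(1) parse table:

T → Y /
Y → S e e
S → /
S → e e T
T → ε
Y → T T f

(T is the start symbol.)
To find M[T, '/'], we find productions for T where '/' is in the predict set (PREDICT(N → α) = (FIRST(α) \ {ε}) ∪ (FOLLOW(N) if α ⇒* ε)).

Relevant sets:
  FIRST(Y) = { '/', 'e', 'f' }
  FOLLOW(T) = { $, '/', 'e', 'f' }

T → Y /: PREDICT = { '/', 'e', 'f' }
  '/' is in predict set, so this production goes in M[T, '/']
T → ε: PREDICT = { $, '/', 'e', 'f' }
  '/' is in predict set, so this production goes in M[T, '/']

M[T, '/'] = T → Y /, T → ε  (a multiply-defined cell — the grammar is not LL(1))

Answer: T → Y /, T → ε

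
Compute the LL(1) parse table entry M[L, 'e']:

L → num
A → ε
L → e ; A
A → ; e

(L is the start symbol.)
L → e ; A

To find M[L, 'e'], we find productions for L where 'e' is in the predict set (PREDICT(N → α) = (FIRST(α) \ {ε}) ∪ (FOLLOW(N) if α ⇒* ε)).

L → num: PREDICT = { 'num' }
L → e ; A: PREDICT = { 'e' }
  'e' is in predict set, so this production goes in M[L, 'e']

M[L, 'e'] = L → e ; A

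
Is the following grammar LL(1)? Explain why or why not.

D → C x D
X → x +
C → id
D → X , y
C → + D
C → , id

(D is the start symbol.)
Relevant sets:
  FIRST(C) = { '+', ',', 'id' }
  FIRST(X) = { 'x' }

For D:
  PREDICT(D → C x D) = { '+', ',', 'id' }
  PREDICT(D → X ',' y) = { 'x' }
For C:
  PREDICT(C → id) = { 'id' }
  PREDICT(C → '+' D) = { '+' }
  PREDICT(C → ',' id) = { ',' }
X has a single production, so nothing to check there.

All predict sets are disjoint. The grammar IS LL(1).

Answer: Yes, the grammar is LL(1).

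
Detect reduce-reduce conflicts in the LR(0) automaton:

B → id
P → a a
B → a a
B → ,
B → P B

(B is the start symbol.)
Yes — I6: [B → a a .] vs [P → a a .]

A reduce-reduce conflict occurs when an LR(0) state has two complete items [A → α .] and [B → β .] — both call for a reduction, and with no lookahead the parser cannot choose between them.

Augment with B' → B and build the canonical LR(0) collection (I0 = CLOSURE({[B' → . B]}), then GOTO on every symbol after a dot until no new states appear). It has 8 states:
  I0: { [B → . ,], [B → . P B], [B → . a a], [B → . id], [B' → . B], [P → . a a] }  — shift
  I1: { [B → , .] }  — reduce
  I2: { [B' → B .] }  — accept
  I3: { [B → . ,], [B → . P B], [B → . a a], [B → . id], [B → P . B], [P → . a a] }  — shift
  I4: { [B → a . a], [P → a . a] }  — shift
  I5: { [B → id .] }  — reduce
  I6: { [B → a a .], [P → a a .] }  — 2 reduces
  I7: { [B → P B .] }  — reduce

I6 contains complete items [B → a a .], [P → a a .] — reduce-reduce conflict.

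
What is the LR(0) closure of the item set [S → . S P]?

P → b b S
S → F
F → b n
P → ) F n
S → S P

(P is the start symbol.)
To compute CLOSURE, for each item [A → α.Bβ] where B is a non-terminal, add [B → .γ] for all productions B → γ; repeat for the newly added items until nothing changes.

Start with: [S → . S P]
  [S → . S P] has the dot before S: add [S → . F]
  [S → . F] has the dot before F: add [F → . b n]
No further items can be added.

CLOSURE = { [F → . b n], [S → . F], [S → . S P] }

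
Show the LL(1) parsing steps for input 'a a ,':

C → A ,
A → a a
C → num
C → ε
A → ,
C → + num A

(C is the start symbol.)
Stack is shown with the top on the left.

Stack    Input    Action
------------------------
C $      a a , $  output C → A ,
A , $    a a , $  output A → a a
a a , $  a a , $  match 'a'
a , $    a , $    match 'a'
, $      , $      match ','
$        $        accept

The string is accepted.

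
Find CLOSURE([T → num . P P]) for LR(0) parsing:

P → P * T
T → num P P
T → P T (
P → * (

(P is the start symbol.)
{ [P → . * (], [P → . P * T], [T → num . P P] }

To compute CLOSURE, for each item [A → α.Bβ] where B is a non-terminal, add [B → .γ] for all productions B → γ; repeat for the newly added items until nothing changes.

Start with: [T → num . P P]
  [T → num . P P] has the dot before P: add [P → . P * T], [P → . * (]
No further items can be added.

CLOSURE = { [P → . * (], [P → . P * T], [T → num . P P] }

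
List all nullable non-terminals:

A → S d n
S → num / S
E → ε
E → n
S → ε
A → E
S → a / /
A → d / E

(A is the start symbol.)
{ 'A', 'E', 'S' }

ε-productions: E → ε, S → ε
So E, S are immediately nullable.
A → E: every symbol on the right is nullable, so A is nullable too.
Every non-terminal is now nullable.
Nullable = { 'A', 'E', 'S' }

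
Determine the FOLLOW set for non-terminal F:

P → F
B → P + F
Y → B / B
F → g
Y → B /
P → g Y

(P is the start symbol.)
{ $, '+', '/' }

To compute FOLLOW(F), find every occurrence of F on a right-hand side N → α F β: add FIRST(β) \ {ε}, and if β is empty or nullable also add FOLLOW(N). Iterate to a fixed point.

In P → F: F is at the end, add FOLLOW(P)
In B → P + F: F is at the end, add FOLLOW(B)

The FOLLOW sets referred to above (computed the same way, to a fixed point):
  FOLLOW(P) = { $, '+' }
  FOLLOW(B) = { $, '+', '/' }

Taking the union: FOLLOW(F) = { $, '+', '/' }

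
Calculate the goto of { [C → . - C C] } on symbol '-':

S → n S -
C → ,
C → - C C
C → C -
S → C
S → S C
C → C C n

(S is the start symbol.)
GOTO(I, '-') = CLOSURE({ [A → αX.β] : [A → α.Xβ] ∈ I, X = '-' })

Items with dot before '-', with the dot advanced:
  [C → . - C C] → [C → - . C C]
Closure of the advanced items:
  [C → - . C C] has the dot before C: add [C → . ,], [C → . - C C], [C → . C -], [C → . C C n]

GOTO = { [C → - . C C], [C → . ,], [C → . - C C], [C → . C -], [C → . C C n] }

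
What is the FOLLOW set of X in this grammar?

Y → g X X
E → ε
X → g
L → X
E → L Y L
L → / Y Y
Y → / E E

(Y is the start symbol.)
To compute FOLLOW(X), find every occurrence of X on a right-hand side N → α X β: add FIRST(β) \ {ε}, and if β is empty or nullable also add FOLLOW(N). Iterate to a fixed point.

In Y → g X X: X is followed by X, add FIRST(X) \ {ε} = { 'g' }
In Y → g X X: X is at the end, add FOLLOW(Y)
In L → X: X is at the end, add FOLLOW(L)

The FOLLOW sets referred to above (computed the same way, to a fixed point):
  FOLLOW(Y) = { $, '/', 'g' }
  FOLLOW(L) = { $, '/', 'g' }

Taking the union: FOLLOW(X) = { $, '/', 'g' }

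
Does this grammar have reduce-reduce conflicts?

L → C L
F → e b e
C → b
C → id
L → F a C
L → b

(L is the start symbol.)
A reduce-reduce conflict occurs when an LR(0) state has two complete items [A → α .] and [B → β .] — both call for a reduction, and with no lookahead the parser cannot choose between them.

Augment with L' → L and build the canonical LR(0) collection (I0 = CLOSURE({[L' → . L]}), then GOTO on every symbol after a dot until no new states appear). It has 13 states:
  I0: { [C → . b], [C → . id], [F → . e b e], [L → . C L], [L → . F a C], [L → . b], [L' → . L] }  — shift
  I1: { [C → . b], [C → . id], [F → . e b e], [L → . C L], [L → . F a C], [L → . b], [L → C . L] }  — shift
  I2: { [L → F . a C] }  — shift
  I3: { [L' → L .] }  — accept
  I4: { [C → b .], [L → b .] }  — 2 reduces
  I5: { [F → e . b e] }  — shift
  I6: { [C → id .] }  — reduce
  I7: { [F → e b . e] }  — shift
  I8: { [F → e b e .] }  — reduce
  I9: { [C → . b], [C → . id], [L → F a . C] }  — shift
  I10: { [L → F a C .] }  — reduce
  I11: { [C → b .] }  — reduce
  I12: { [L → C L .] }  — reduce

I4 contains complete items [C → b .], [L → b .] — reduce-reduce conflict.

Answer: Yes — I4: [C → b .] vs [L → b .]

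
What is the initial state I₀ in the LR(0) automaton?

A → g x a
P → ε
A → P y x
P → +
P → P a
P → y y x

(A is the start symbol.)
{ [A → . P y x], [A → . g x a], [A' → . A], [P → . +], [P → . P a], [P → . y y x], [P → .] }

First, augment the grammar with A' → A
I₀ = CLOSURE({ [A' → . A] }):
  [A' → . A] has the dot before A: add [A → . g x a], [A → . P y x]
  [A → . P y x] has the dot before P: add [P → .], [P → . +], [P → . P a], [P → . y y x]
No further items can be added.

I₀ = { [A → . P y x], [A → . g x a], [A' → . A], [P → . +], [P → . P a], [P → . y y x], [P → .] }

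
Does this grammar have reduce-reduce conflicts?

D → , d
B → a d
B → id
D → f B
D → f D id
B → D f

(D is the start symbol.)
No reduce-reduce conflicts

A reduce-reduce conflict occurs when an LR(0) state has two complete items [A → α .] and [B → β .] — both call for a reduction, and with no lookahead the parser cannot choose between them.

Augment with D' → D and build the canonical LR(0) collection (I0 = CLOSURE({[D' → . D]}), then GOTO on every symbol after a dot until no new states appear). It has 12 states:
  I0: { [D → . , d], [D → . f B], [D → . f D id], [D' → . D] }  — shift
  I1: { [D → , . d] }  — shift
  I2: { [D' → D .] }  — accept
  I3: { [B → . D f], [B → . a d], [B → . id], [D → . , d], [D → . f B], [D → . f D id], [D → f . B], [D → f . D id] }  — shift
  I4: { [D → f B .] }  — reduce
  I5: { [B → D . f], [D → f D . id] }  — shift
  I6: { [B → a . d] }  — shift
  I7: { [B → id .] }  — reduce
  I8: { [B → a d .] }  — reduce
  I9: { [B → D f .] }  — reduce
  I10: { [D → f D id .] }  — reduce
  I11: { [D → , d .] }  — reduce

No state contains more than one complete item.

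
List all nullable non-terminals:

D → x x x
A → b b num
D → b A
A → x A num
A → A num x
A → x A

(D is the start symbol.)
A non-terminal is nullable if it can derive ε (the empty string): either it has an ε-production, or it has a production whose right-hand side consists entirely of nullable non-terminals.

There are no ε-productions, so no non-terminal can derive ε.
No non-terminals are nullable.

Answer: None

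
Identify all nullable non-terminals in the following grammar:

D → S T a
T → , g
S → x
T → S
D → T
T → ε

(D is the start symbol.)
ε-productions: T → ε
So T is immediately nullable.
D → T: every symbol on the right is nullable, so D is nullable too.
No further non-terminal can be added: every production for the remaining non-terminals contains a terminal or a non-nullable non-terminal.
Nullable = { 'D', 'T' }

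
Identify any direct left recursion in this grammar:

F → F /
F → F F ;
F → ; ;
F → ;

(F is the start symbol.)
F → F /: LEFT RECURSIVE (starts with F)
F → F F ;: LEFT RECURSIVE (starts with F)
F → ; ;: starts with ';'
F → ;: starts with ';'

The grammar has direct left recursion on: F.

Answer: Yes, F is left-recursive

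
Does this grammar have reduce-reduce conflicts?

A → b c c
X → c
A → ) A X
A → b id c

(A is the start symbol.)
Augment with A' → A and build the canonical LR(0) collection (I0 = CLOSURE({[A' → . A]}), then GOTO on every symbol after a dot until no new states appear). It has 11 states:
  I0: { [A → . ) A X], [A → . b c c], [A → . b id c], [A' → . A] }  — shift
  I1: { [A → ) . A X], [A → . ) A X], [A → . b c c], [A → . b id c] }  — shift
  I2: { [A' → A .] }  — accept
  I3: { [A → b . c c], [A → b . id c] }  — shift
  I4: { [A → b c . c] }  — shift
  I5: { [A → b id . c] }  — shift
  I6: { [A → b id c .] }  — reduce
  I7: { [A → b c c .] }  — reduce
  I8: { [A → ) A . X], [X → . c] }  — shift
  I9: { [A → ) A X .] }  — reduce
  I10: { [X → c .] }  — reduce

No state contains more than one complete item.

Answer: No reduce-reduce conflicts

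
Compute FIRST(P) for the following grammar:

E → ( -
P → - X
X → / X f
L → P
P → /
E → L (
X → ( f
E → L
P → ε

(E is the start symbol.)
To compute FIRST(P), examine every production with P on the left-hand side, reading each right-hand side left to right until a non-nullable symbol is reached.

From P → - X:
  - '-' is a terminal: add '-' and stop
From P → /:
  - '/' is a terminal: add '/' and stop
From P → ε:
  - ε-production, so ε ∈ FIRST(P)

Collecting: FIRST(P) = { '-', '/', ε }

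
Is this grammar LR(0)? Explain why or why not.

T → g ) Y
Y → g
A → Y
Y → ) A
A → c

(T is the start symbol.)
Yes, the grammar is LR(0)

A grammar is LR(0) if no state in the canonical LR(0) collection has:
  - both a shift item (dot before a terminal) and a complete item (shift-reduce conflict), or
  - two or more complete items (reduce-reduce conflict; the accept item [T' → T .] counts as a complete item here).

Augment with T' → T and build the canonical LR(0) collection (I0 = CLOSURE({[T' → . T]}), then GOTO on every symbol after a dot until no new states appear). It has 10 states:
  I0: { [T → . g ) Y], [T' → . T] }  — shift
  I1: { [T' → T .] }  — accept
  I2: { [T → g . ) Y] }  — shift
  I3: { [T → g ) . Y], [Y → . ) A], [Y → . g] }  — shift
  I4: { [A → . Y], [A → . c], [Y → ) . A], [Y → . ) A], [Y → . g] }  — shift
  I5: { [T → g ) Y .] }  — reduce
  I6: { [Y → g .] }  — reduce
  I7: { [Y → ) A .] }  — reduce
  I8: { [A → Y .] }  — reduce
  I9: { [A → c .] }  — reduce

Every state is either a pure shift/goto state or contains exactly one complete item and nothing to shift — no conflicts. The grammar is LR(0).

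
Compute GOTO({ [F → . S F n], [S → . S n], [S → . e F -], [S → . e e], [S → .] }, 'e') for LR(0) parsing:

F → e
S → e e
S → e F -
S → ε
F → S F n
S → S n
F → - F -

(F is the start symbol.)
{ [F → . - F -], [F → . S F n], [F → . e], [S → . S n], [S → . e F -], [S → . e e], [S → .], [S → e . F -], [S → e . e] }

GOTO(I, 'e') = CLOSURE({ [A → αX.β] : [A → α.Xβ] ∈ I, X = 'e' })

Items with dot before 'e', with the dot advanced:
  [S → . e F -] → [S → e . F -]
  [S → . e e] → [S → e . e]
Closure of the advanced items:
  [S → e . F -] has the dot before F: add [F → . e], [F → . S F n], [F → . - F -]
  [F → . S F n] has the dot before S: add [S → . e e], [S → . e F -], [S → .], [S → . S n]

GOTO = { [F → . - F -], [F → . S F n], [F → . e], [S → . S n], [S → . e F -], [S → . e e], [S → .], [S → e . F -], [S → e . e] }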